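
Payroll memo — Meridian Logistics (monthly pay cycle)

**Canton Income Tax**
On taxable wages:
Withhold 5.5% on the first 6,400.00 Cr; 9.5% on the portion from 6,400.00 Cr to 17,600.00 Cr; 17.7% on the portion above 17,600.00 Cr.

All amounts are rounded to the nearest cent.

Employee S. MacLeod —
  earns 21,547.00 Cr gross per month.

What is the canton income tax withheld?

Canton Income Tax: taxable = 21,547.00 Cr
  1,416.00 Cr + 17.7% × (21,547.00 Cr − 17,600.00 Cr) = 1,416.00 Cr + 17.7% × 3,947.00 Cr = 2,114.62 Cr

2,114.62 Cr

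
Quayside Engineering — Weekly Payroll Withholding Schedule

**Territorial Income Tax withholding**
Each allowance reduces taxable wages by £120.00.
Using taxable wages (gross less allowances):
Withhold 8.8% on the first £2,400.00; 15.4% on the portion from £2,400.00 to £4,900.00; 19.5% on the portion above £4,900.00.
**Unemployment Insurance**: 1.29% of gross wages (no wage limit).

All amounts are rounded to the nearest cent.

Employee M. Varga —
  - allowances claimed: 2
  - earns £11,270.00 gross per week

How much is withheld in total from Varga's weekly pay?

Territorial Income Tax: taxable = £11,270.00 − 2×£120.00 = £11,030.00
  £596.20 + 19.5% × (£11,030.00 − £4,900.00) = £596.20 + 19.5% × £6,130.00 = £1,791.55
Unemployment Insurance: 1.29% × £11,270.00 = £145.38
Total: £1,791.55 + £145.38 = £1,936.93

£1,936.93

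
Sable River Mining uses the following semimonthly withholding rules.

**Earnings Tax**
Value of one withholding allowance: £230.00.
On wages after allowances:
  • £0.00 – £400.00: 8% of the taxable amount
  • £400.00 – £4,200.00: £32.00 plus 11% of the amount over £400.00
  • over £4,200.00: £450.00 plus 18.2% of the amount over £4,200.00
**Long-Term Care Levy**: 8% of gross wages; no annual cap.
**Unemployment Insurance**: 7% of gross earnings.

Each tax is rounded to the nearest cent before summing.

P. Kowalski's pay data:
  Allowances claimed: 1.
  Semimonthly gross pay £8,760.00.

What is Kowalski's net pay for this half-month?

Earnings Tax: taxable = £8,760.00 − 1×£230.00 = £8,530.00
  £450.00 + 18.2% × (£8,530.00 − £4,200.00) = £450.00 + 18.2% × £4,330.00 = £1,238.06
Long-Term Care Levy: 8% × £8,760.00 = £700.80
Unemployment Insurance: 7% × £8,760.00 = £613.20
Total withheld: £1,238.06 + £700.80 + £613.20 = £2,552.06
Net pay: £8,760.00 − £2,552.06 = £6,207.94

£6,207.94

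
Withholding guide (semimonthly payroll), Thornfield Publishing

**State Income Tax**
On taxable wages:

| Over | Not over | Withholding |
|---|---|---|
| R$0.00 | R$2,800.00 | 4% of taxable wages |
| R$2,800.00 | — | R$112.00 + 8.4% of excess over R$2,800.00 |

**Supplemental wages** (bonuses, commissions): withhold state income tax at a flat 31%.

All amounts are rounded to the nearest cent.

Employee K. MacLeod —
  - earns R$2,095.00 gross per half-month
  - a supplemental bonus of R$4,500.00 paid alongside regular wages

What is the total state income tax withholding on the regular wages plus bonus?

R$1,478.80

State Income Tax: taxable = R$2,095.00
  4% × R$2,095.00 = R$83.80
Supplemental (31% flat on bonus): 31% × R$4,500.00 = R$1,395.00
Total state income tax: R$83.80 + R$1,395.00 = R$1,478.80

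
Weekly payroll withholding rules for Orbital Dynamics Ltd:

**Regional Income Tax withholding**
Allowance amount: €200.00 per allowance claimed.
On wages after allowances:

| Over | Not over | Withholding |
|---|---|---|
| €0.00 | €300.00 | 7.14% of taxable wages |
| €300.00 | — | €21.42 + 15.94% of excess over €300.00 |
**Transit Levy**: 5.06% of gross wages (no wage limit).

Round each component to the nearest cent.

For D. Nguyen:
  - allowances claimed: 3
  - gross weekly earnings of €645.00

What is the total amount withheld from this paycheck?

€35.85

Regional Income Tax: taxable = €645.00 − 3×€200.00 = €45.00
  7.14% × €45.00 = €3.21
Transit Levy: 5.06% × €645.00 = €32.64
Total: €3.21 + €32.64 = €35.85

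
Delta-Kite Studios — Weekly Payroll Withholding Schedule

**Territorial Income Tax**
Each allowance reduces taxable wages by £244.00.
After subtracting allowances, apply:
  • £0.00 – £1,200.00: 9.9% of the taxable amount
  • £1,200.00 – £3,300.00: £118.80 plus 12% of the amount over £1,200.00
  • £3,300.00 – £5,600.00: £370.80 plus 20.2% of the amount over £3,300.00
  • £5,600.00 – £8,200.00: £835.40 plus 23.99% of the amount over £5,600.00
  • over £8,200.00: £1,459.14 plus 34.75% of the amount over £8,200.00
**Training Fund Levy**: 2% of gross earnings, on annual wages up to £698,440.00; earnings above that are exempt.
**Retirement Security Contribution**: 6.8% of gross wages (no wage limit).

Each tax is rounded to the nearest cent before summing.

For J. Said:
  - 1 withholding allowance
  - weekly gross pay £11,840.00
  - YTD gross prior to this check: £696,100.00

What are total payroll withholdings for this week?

Territorial Income Tax: taxable = £11,840.00 − 1×£244.00 = £11,596.00
  £1,459.14 + 34.75% × (£11,596.00 − £8,200.00) = £1,459.14 + 34.75% × £3,396.00 = £2,639.25
Training Fund Levy: cap £698,440.00 − YTD £696,100.00 = £2,340.00 subject; 2% × £2,340.00 = £46.80
Retirement Security Contribution: 6.8% × £11,840.00 = £805.12
Total: £2,639.25 + £46.80 + £805.12 = £3,491.17

£3,491.17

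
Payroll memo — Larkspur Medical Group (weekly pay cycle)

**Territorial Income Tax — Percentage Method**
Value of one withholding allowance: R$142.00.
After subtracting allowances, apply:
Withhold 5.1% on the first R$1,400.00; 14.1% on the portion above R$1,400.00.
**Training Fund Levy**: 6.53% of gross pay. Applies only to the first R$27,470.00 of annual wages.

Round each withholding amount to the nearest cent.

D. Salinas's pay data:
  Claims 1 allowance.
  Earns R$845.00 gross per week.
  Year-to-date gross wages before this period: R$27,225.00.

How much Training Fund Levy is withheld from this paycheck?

R$16.00

Training Fund Levy: cap R$27,470.00 − YTD R$27,225.00 = R$245.00 subject; 6.53% × R$245.00 = R$16.00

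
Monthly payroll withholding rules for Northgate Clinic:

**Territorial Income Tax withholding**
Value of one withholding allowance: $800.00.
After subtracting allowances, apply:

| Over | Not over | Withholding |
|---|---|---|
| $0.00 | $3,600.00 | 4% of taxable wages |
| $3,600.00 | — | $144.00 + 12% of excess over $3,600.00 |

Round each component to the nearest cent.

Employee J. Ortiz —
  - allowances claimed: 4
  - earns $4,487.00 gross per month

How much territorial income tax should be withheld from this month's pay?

$51.48

Territorial Income Tax: taxable = $4,487.00 − 4×$800.00 = $1,287.00
  4% × $1,287.00 = $51.48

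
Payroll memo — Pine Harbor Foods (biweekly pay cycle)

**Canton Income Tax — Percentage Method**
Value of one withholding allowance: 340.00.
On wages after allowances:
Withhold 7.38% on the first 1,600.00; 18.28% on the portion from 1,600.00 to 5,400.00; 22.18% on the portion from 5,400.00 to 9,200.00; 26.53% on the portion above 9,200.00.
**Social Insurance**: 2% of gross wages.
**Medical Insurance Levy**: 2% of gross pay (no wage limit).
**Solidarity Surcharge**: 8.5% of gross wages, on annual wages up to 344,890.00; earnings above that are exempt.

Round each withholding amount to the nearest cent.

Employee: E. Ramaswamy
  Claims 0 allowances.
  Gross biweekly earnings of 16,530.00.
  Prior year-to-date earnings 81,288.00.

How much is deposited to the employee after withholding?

Canton Income Tax: taxable = 16,530.00
  1,655.56 + 26.53% × (16,530.00 − 9,200.00) = 1,655.56 + 26.53% × 7,330.00 = 3,600.21
Social Insurance: 2% × 16,530.00 = 330.60
Medical Insurance Levy: 2% × 16,530.00 = 330.60
Solidarity Surcharge: 8.5% × 16,530.00 = 1,405.05
Total withheld: 3,600.21 + 330.60 + 330.60 + 1,405.05 = 5,666.46
Net pay: 16,530.00 − 5,666.46 = 10,863.54

10,863.54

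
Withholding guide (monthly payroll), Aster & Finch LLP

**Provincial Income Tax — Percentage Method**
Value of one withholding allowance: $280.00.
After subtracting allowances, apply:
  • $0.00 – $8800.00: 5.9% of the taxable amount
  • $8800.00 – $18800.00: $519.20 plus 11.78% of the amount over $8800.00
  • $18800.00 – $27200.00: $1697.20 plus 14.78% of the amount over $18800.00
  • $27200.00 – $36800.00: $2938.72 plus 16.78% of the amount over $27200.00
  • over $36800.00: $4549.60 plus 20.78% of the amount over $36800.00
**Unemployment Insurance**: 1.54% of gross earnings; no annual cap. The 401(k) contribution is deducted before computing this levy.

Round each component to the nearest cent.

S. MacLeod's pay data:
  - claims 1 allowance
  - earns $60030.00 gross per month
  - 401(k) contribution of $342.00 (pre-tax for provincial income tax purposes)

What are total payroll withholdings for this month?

Provincial Income Tax: taxable = $60030.00 − $342.00 − 1×$280.00 = $59408.00
  $4549.60 + 20.78% × ($59408.00 − $36800.00) = $4549.60 + 20.78% × $22608.00 = $9247.54
Unemployment Insurance: 1.54% × $59688.00 = $919.20
Total: $9247.54 + $919.20 = $10166.74

$10166.74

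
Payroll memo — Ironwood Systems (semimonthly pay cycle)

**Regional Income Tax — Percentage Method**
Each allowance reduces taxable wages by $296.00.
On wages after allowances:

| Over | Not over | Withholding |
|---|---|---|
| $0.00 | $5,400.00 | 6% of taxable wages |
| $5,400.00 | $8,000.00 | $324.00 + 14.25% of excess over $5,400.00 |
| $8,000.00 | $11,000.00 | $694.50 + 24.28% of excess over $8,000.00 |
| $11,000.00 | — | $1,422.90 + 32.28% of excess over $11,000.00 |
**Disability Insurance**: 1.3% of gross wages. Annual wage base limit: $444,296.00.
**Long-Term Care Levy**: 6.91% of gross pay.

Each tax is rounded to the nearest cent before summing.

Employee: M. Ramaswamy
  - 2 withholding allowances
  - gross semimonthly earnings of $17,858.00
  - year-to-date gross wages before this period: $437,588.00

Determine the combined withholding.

Regional Income Tax: taxable = $17,858.00 − 2×$296.00 = $17,266.00
  $1,422.90 + 32.28% × ($17,266.00 − $11,000.00) = $1,422.90 + 32.28% × $6,266.00 = $3,445.56
Disability Insurance: cap $444,296.00 − YTD $437,588.00 = $6,708.00 subject; 1.3% × $6,708.00 = $87.20
Long-Term Care Levy: 6.91% × $17,858.00 = $1,233.99
Total: $3,445.56 + $87.20 + $1,233.99 = $4,766.75

$4,766.75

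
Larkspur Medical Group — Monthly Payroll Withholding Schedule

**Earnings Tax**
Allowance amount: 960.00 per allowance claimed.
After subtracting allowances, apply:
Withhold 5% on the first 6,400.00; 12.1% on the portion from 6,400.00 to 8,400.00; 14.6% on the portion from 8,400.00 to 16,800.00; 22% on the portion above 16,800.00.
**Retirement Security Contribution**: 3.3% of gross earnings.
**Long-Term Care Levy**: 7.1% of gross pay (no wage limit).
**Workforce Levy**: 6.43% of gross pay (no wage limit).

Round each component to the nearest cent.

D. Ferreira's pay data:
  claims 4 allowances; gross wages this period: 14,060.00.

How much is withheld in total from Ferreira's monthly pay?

Earnings Tax: taxable = 14,060.00 − 4×960.00 = 10,220.00
  562.00 + 14.6% × (10,220.00 − 8,400.00) = 562.00 + 14.6% × 1,820.00 = 827.72
Retirement Security Contribution: 3.3% × 14,060.00 = 463.98
Long-Term Care Levy: 7.1% × 14,060.00 = 998.26
Workforce Levy: 6.43% × 14,060.00 = 904.06
Total: 827.72 + 463.98 + 998.26 + 904.06 = 3,194.02

3,194.02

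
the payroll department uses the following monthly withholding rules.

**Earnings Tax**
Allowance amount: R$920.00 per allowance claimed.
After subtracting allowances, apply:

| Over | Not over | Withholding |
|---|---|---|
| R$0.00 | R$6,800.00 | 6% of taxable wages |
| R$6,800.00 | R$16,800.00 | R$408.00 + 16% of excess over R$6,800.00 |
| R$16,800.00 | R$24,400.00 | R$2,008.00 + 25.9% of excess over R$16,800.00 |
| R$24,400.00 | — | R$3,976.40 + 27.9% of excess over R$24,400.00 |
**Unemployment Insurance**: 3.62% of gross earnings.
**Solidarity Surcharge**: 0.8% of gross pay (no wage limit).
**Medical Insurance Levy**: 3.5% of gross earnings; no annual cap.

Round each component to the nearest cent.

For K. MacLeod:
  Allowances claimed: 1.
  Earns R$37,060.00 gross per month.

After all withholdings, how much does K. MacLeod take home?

R$26,872.99

Earnings Tax: taxable = R$37,060.00 − 1×R$920.00 = R$36,140.00
  R$3,976.40 + 27.9% × (R$36,140.00 − R$24,400.00) = R$3,976.40 + 27.9% × R$11,740.00 = R$7,251.86
Unemployment Insurance: 3.62% × R$37,060.00 = R$1,341.57
Solidarity Surcharge: 0.8% × R$37,060.00 = R$296.48
Medical Insurance Levy: 3.5% × R$37,060.00 = R$1,297.10
Total withheld: R$7,251.86 + R$1,341.57 + R$296.48 + R$1,297.10 = R$10,187.01
Net pay: R$37,060.00 − R$10,187.01 = R$26,872.99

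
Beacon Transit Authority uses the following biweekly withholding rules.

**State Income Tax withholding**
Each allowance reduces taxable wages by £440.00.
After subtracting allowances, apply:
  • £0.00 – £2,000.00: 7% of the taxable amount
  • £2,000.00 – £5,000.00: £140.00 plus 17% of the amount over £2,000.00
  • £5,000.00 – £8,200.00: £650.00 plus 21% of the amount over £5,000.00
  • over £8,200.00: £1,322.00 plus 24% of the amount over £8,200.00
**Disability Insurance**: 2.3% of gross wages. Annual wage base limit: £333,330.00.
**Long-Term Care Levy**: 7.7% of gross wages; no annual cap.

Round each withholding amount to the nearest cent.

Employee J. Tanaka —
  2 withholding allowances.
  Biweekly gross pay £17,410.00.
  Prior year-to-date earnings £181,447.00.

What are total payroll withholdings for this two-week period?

State Income Tax: taxable = £17,410.00 − 2×£440.00 = £16,530.00
  £1,322.00 + 24% × (£16,530.00 − £8,200.00) = £1,322.00 + 24% × £8,330.00 = £3,321.20
Disability Insurance: 2.3% × £17,410.00 = £400.43
Long-Term Care Levy: 7.7% × £17,410.00 = £1,340.57
Total: £3,321.20 + £400.43 + £1,340.57 = £5,062.20

£5,062.20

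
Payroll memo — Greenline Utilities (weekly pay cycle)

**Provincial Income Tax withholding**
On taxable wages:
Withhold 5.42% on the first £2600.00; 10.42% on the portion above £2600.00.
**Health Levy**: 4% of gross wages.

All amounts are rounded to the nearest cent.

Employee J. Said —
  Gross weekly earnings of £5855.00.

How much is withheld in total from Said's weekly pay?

Provincial Income Tax: taxable = £5855.00
  £140.92 + 10.42% × (£5855.00 − £2600.00) = £140.92 + 10.42% × £3255.00 = £480.09
Health Levy: 4% × £5855.00 = £234.20
Total: £480.09 + £234.20 = £714.29

£714.29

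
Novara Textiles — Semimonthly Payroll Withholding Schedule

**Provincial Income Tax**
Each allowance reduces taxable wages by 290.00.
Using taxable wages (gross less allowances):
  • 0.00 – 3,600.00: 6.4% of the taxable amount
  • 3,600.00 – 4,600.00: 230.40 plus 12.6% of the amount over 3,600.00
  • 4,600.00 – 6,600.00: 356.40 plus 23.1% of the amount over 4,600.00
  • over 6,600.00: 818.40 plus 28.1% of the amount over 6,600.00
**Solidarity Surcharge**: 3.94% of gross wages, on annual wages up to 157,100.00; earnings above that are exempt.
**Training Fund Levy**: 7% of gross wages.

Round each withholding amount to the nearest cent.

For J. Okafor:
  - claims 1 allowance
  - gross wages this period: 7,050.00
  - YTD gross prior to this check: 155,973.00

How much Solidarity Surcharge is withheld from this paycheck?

Solidarity Surcharge: cap 157,100.00 − YTD 155,973.00 = 1,127.00 subject; 3.94% × 1,127.00 = 44.40

44.40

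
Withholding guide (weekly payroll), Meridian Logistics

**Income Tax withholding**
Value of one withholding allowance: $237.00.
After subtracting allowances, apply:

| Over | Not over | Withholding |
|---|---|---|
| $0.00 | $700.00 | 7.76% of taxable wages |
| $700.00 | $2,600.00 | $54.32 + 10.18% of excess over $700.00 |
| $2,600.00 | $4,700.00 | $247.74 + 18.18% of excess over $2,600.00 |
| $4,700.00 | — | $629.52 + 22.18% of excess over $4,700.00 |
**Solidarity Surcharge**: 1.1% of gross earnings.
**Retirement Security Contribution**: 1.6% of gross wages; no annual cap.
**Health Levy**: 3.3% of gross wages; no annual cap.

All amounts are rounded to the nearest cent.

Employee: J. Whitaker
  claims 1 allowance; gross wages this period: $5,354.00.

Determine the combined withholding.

$1,043.24

Income Tax: taxable = $5,354.00 − 1×$237.00 = $5,117.00
  $629.52 + 22.18% × ($5,117.00 − $4,700.00) = $629.52 + 22.18% × $417.00 = $722.01
Solidarity Surcharge: 1.1% × $5,354.00 = $58.89
Retirement Security Contribution: 1.6% × $5,354.00 = $85.66
Health Levy: 3.3% × $5,354.00 = $176.68
Total: $722.01 + $58.89 + $85.66 + $176.68 = $1,043.24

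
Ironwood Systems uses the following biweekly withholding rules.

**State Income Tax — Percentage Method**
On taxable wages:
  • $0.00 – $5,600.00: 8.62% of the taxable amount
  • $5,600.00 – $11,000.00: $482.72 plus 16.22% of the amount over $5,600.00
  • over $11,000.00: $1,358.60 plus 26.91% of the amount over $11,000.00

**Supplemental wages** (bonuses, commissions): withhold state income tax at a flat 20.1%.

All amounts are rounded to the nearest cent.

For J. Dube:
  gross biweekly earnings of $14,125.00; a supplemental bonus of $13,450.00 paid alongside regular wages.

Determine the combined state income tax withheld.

$4,902.99

State Income Tax: taxable = $14,125.00
  $1,358.60 + 26.91% × ($14,125.00 − $11,000.00) = $1,358.60 + 26.91% × $3,125.00 = $2,199.54
Supplemental (20.1% flat on bonus): 20.1% × $13,450.00 = $2,703.45
Total state income tax: $2,199.54 + $2,703.45 = $4,902.99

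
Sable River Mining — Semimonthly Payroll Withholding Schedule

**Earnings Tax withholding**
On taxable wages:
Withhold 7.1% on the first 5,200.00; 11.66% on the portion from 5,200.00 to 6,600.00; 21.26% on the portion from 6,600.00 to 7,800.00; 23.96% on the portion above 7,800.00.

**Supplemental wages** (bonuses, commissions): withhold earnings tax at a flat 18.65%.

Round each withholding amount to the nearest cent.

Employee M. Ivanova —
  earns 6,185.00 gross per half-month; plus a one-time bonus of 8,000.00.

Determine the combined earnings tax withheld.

Earnings Tax: taxable = 6,185.00
  369.20 + 11.66% × (6,185.00 − 5,200.00) = 369.20 + 11.66% × 985.00 = 484.05
Supplemental (18.65% flat on bonus): 18.65% × 8,000.00 = 1,492.00
Total earnings tax: 484.05 + 1,492.00 = 1,976.05

1,976.05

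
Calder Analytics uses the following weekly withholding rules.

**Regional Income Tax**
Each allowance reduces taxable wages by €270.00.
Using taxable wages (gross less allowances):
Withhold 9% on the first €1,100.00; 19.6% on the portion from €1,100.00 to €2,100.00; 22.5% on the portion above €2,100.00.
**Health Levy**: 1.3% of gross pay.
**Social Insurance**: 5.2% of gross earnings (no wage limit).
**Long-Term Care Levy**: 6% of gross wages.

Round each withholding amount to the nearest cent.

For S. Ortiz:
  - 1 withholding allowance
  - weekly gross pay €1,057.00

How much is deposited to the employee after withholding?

Regional Income Tax: taxable = €1,057.00 − 1×€270.00 = €787.00
  9% × €787.00 = €70.83
Health Levy: 1.3% × €1,057.00 = €13.74
Social Insurance: 5.2% × €1,057.00 = €54.96
Long-Term Care Levy: 6% × €1,057.00 = €63.42
Total withheld: €70.83 + €13.74 + €54.96 + €63.42 = €202.95
Net pay: €1,057.00 − €202.95 = €854.05

€854.05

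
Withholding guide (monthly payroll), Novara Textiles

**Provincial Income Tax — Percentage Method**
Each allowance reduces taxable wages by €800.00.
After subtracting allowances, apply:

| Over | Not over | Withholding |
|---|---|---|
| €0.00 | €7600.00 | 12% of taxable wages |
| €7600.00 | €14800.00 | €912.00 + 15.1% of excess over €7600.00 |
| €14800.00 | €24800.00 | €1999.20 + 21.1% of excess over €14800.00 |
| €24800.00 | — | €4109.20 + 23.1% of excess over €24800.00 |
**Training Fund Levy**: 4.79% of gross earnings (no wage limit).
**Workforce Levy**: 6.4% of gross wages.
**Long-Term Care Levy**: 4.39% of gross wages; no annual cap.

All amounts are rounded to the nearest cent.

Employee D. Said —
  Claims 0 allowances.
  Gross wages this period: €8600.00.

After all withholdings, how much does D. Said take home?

€6197.12

Provincial Income Tax: taxable = €8600.00
  €912.00 + 15.1% × (€8600.00 − €7600.00) = €912.00 + 15.1% × €1000.00 = €1063.00
Training Fund Levy: 4.79% × €8600.00 = €411.94
Workforce Levy: 6.4% × €8600.00 = €550.40
Long-Term Care Levy: 4.39% × €8600.00 = €377.54
Total withheld: €1063.00 + €411.94 + €550.40 + €377.54 = €2402.88
Net pay: €8600.00 − €2402.88 = €6197.12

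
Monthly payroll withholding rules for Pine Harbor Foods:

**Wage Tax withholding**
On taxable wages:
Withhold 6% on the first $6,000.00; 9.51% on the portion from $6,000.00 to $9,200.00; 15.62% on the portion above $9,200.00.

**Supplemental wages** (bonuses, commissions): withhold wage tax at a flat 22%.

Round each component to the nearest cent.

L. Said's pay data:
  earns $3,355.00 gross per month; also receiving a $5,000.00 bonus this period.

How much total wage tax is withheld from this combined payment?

$1,301.30

Wage Tax: taxable = $3,355.00
  6% × $3,355.00 = $201.30
Supplemental (22% flat on bonus): 22% × $5,000.00 = $1,100.00
Total wage tax: $201.30 + $1,100.00 = $1,301.30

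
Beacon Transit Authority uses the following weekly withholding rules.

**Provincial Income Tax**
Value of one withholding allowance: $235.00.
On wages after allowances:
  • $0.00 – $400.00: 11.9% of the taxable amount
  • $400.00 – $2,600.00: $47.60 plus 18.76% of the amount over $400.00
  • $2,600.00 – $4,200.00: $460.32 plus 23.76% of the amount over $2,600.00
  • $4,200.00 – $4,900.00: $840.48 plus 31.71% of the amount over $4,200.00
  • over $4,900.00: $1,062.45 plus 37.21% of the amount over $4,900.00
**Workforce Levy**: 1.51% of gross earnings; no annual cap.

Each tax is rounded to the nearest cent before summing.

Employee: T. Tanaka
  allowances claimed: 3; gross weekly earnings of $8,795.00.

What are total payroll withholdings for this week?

$2,382.25

Provincial Income Tax: taxable = $8,795.00 − 3×$235.00 = $8,090.00
  $1,062.45 + 37.21% × ($8,090.00 − $4,900.00) = $1,062.45 + 37.21% × $3,190.00 = $2,249.45
Workforce Levy: 1.51% × $8,795.00 = $132.80
Total: $2,249.45 + $132.80 = $2,382.25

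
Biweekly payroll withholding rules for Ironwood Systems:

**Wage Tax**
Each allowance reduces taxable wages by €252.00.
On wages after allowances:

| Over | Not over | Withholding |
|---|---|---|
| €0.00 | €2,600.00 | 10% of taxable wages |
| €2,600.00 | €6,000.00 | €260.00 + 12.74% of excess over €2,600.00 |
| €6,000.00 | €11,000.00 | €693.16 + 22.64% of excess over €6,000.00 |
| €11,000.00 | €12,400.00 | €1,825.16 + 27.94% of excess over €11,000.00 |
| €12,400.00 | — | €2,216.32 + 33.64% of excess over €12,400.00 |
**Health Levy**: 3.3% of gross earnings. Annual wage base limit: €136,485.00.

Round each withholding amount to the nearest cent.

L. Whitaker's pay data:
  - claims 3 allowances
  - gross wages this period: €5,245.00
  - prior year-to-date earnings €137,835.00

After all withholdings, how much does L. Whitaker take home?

€4,744.34

Wage Tax: taxable = €5,245.00 − 3×€252.00 = €4,489.00
  €260.00 + 12.74% × (€4,489.00 − €2,600.00) = €260.00 + 12.74% × €1,889.00 = €500.66
Health Levy: YTD €137,835.00 ≥ cap €136,485.00 → €0.00
Total withheld: €500.66 + €0.00 = €500.66
Net pay: €5,245.00 − €500.66 = €4,744.34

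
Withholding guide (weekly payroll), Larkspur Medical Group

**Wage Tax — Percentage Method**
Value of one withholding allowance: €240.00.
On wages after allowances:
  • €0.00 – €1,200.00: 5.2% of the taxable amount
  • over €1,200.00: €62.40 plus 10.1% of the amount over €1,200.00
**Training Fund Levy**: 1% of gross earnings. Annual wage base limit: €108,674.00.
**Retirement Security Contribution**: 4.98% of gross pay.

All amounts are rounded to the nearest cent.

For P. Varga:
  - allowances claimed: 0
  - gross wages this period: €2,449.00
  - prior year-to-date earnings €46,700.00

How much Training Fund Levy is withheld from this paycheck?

Training Fund Levy: 1% × €2,449.00 = €24.49

€24.49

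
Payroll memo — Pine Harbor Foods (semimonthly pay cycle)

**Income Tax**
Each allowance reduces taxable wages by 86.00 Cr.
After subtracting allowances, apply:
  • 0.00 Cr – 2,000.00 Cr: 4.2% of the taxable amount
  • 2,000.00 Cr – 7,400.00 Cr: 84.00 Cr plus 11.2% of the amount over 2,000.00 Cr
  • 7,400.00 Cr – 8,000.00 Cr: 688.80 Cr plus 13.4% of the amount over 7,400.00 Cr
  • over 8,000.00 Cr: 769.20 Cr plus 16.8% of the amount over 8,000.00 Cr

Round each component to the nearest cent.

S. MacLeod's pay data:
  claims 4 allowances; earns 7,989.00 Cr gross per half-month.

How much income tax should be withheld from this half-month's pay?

721.63 Cr

Income Tax: taxable = 7,989.00 Cr − 4×86.00 Cr = 7,645.00 Cr
  688.80 Cr + 13.4% × (7,645.00 Cr − 7,400.00 Cr) = 688.80 Cr + 13.4% × 245.00 Cr = 721.63 Cr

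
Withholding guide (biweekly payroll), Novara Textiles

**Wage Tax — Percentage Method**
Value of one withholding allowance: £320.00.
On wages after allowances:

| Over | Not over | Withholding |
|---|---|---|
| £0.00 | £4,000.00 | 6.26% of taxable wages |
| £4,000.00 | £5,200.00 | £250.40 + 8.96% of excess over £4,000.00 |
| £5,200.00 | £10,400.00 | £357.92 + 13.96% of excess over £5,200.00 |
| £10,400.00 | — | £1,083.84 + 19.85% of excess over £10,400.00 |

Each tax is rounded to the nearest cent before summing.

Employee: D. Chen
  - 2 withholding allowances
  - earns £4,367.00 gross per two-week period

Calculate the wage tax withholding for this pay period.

Wage Tax: taxable = £4,367.00 − 2×£320.00 = £3,727.00
  6.26% × £3,727.00 = £233.31

£233.31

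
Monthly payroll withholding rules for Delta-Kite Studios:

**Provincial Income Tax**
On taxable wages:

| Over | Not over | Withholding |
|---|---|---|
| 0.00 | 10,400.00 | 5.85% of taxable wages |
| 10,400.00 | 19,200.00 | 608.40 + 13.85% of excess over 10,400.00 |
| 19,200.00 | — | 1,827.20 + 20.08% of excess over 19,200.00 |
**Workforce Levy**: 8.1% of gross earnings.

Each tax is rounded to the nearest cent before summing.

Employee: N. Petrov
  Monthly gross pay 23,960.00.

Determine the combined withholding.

4,723.77

Provincial Income Tax: taxable = 23,960.00
  1,827.20 + 20.08% × (23,960.00 − 19,200.00) = 1,827.20 + 20.08% × 4,760.00 = 2,783.01
Workforce Levy: 8.1% × 23,960.00 = 1,940.76
Total: 2,783.01 + 1,940.76 = 4,723.77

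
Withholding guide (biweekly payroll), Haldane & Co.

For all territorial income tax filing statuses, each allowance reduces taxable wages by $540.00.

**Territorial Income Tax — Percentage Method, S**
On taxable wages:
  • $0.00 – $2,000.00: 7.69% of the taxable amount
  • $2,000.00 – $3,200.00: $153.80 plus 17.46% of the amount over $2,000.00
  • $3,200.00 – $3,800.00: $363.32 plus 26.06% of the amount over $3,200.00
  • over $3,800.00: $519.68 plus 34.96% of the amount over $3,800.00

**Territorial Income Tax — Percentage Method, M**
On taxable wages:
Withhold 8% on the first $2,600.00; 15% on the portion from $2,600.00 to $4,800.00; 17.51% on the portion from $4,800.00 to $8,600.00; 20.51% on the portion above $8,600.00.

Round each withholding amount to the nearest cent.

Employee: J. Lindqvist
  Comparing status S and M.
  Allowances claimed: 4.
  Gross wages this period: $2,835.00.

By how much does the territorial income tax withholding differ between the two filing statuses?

$2.09

Territorial Income Tax (S): taxable = $2,835.00 − 4×$540.00 = $675.00
  7.69% × $675.00 = $51.91
Territorial Income Tax (M): taxable = $2,835.00 − 4×$540.00 = $675.00
  8% × $675.00 = $54.00
Difference: |$51.91 − $54.00| = $2.09 (higher under M)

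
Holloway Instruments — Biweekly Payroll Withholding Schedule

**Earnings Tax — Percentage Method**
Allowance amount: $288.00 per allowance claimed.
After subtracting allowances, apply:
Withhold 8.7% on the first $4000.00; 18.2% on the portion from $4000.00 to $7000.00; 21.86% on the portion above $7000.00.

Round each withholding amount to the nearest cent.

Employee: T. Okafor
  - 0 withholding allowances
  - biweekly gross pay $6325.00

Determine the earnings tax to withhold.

Earnings Tax: taxable = $6325.00
  $348.00 + 18.2% × ($6325.00 − $4000.00) = $348.00 + 18.2% × $2325.00 = $771.15

$771.15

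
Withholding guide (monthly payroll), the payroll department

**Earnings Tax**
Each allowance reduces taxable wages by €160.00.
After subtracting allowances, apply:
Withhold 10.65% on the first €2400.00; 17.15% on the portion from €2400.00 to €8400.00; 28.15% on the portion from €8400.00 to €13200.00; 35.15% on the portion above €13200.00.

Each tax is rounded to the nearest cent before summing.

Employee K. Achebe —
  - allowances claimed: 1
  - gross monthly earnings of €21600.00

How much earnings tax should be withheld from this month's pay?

Earnings Tax: taxable = €21600.00 − 1×€160.00 = €21440.00
  €2635.80 + 35.15% × (€21440.00 − €13200.00) = €2635.80 + 35.15% × €8240.00 = €5532.16

€5532.16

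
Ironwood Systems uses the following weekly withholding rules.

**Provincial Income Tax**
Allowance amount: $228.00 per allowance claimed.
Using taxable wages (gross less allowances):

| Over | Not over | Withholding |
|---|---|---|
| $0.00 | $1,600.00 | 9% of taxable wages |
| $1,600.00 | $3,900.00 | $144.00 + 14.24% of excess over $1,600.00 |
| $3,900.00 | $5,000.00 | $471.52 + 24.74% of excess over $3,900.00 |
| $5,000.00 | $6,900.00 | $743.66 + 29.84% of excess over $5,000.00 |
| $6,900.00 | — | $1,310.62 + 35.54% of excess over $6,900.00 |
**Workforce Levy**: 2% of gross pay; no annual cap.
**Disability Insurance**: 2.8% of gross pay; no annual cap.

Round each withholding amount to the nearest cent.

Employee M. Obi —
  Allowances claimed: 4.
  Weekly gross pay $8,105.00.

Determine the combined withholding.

$1,803.79

Provincial Income Tax: taxable = $8,105.00 − 4×$228.00 = $7,193.00
  $1,310.62 + 35.54% × ($7,193.00 − $6,900.00) = $1,310.62 + 35.54% × $293.00 = $1,414.75
Workforce Levy: 2% × $8,105.00 = $162.10
Disability Insurance: 2.8% × $8,105.00 = $226.94
Total: $1,414.75 + $162.10 + $226.94 = $1,803.79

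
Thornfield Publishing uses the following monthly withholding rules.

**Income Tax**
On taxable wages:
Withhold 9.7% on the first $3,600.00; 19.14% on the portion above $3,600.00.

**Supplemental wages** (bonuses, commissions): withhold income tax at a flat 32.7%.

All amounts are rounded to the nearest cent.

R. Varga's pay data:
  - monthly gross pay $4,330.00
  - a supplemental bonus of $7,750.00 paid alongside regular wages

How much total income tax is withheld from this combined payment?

Income Tax: taxable = $4,330.00
  $349.20 + 19.14% × ($4,330.00 − $3,600.00) = $349.20 + 19.14% × $730.00 = $488.92
Supplemental (32.7% flat on bonus): 32.7% × $7,750.00 = $2,534.25
Total income tax: $488.92 + $2,534.25 = $3,023.17

$3,023.17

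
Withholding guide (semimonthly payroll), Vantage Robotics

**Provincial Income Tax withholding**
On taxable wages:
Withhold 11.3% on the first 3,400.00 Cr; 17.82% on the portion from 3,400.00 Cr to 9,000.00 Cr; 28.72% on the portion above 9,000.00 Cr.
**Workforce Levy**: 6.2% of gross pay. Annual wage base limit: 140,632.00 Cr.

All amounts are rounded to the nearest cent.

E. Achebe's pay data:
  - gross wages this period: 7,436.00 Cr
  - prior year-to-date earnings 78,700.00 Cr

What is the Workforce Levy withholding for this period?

461.03 Cr

Workforce Levy: 6.2% × 7,436.00 Cr = 461.03 Cr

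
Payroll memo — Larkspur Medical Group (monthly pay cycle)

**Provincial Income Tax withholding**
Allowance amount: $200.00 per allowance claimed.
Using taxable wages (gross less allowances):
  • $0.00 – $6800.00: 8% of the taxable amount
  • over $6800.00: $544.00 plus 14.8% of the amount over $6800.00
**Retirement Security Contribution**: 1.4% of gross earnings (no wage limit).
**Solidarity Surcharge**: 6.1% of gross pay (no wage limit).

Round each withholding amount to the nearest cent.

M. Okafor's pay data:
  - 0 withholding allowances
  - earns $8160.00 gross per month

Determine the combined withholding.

Provincial Income Tax: taxable = $8160.00
  $544.00 + 14.8% × ($8160.00 − $6800.00) = $544.00 + 14.8% × $1360.00 = $745.28
Retirement Security Contribution: 1.4% × $8160.00 = $114.24
Solidarity Surcharge: 6.1% × $8160.00 = $497.76
Total: $745.28 + $114.24 + $497.76 = $1357.28

$1357.28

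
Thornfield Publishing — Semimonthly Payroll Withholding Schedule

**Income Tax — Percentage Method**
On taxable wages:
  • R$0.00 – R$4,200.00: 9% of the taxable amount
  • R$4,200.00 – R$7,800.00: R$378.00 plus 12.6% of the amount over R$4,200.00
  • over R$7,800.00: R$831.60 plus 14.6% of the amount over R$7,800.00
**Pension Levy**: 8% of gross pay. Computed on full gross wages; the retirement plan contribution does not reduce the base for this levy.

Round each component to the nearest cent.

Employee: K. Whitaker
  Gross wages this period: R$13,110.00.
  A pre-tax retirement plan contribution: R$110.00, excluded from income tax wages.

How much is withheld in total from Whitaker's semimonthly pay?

Income Tax: taxable = R$13,110.00 − R$110.00 = R$13,000.00
  R$831.60 + 14.6% × (R$13,000.00 − R$7,800.00) = R$831.60 + 14.6% × R$5,200.00 = R$1,590.80
Pension Levy: 8% × R$13,110.00 = R$1,048.80
Total: R$1,590.80 + R$1,048.80 = R$2,639.60

R$2,639.60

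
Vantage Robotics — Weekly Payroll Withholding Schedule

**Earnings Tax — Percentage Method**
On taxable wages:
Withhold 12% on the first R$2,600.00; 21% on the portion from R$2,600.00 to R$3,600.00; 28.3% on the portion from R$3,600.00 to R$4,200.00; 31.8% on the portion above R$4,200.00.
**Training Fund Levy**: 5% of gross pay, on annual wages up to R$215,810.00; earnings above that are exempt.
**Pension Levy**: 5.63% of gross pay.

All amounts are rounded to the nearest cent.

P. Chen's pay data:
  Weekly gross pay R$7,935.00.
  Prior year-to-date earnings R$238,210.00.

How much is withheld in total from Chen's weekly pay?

Earnings Tax: taxable = R$7,935.00
  R$691.80 + 31.8% × (R$7,935.00 − R$4,200.00) = R$691.80 + 31.8% × R$3,735.00 = R$1,879.53
Training Fund Levy: YTD R$238,210.00 ≥ cap R$215,810.00 → R$0.00
Pension Levy: 5.63% × R$7,935.00 = R$446.74
Total: R$1,879.53 + R$0.00 + R$446.74 = R$2,326.27

R$2,326.27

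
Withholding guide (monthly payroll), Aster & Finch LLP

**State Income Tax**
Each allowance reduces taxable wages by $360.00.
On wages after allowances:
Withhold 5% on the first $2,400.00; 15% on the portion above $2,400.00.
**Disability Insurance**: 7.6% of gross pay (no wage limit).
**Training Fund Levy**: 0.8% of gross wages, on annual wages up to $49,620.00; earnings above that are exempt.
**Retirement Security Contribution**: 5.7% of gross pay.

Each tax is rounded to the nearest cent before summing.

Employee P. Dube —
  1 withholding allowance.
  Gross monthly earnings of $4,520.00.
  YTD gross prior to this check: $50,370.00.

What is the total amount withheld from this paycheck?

State Income Tax: taxable = $4,520.00 − 1×$360.00 = $4,160.00
  $120.00 + 15% × ($4,160.00 − $2,400.00) = $120.00 + 15% × $1,760.00 = $384.00
Disability Insurance: 7.6% × $4,520.00 = $343.52
Training Fund Levy: YTD $50,370.00 ≥ cap $49,620.00 → $0.00
Retirement Security Contribution: 5.7% × $4,520.00 = $257.64
Total: $384.00 + $343.52 + $0.00 + $257.64 = $985.16

$985.16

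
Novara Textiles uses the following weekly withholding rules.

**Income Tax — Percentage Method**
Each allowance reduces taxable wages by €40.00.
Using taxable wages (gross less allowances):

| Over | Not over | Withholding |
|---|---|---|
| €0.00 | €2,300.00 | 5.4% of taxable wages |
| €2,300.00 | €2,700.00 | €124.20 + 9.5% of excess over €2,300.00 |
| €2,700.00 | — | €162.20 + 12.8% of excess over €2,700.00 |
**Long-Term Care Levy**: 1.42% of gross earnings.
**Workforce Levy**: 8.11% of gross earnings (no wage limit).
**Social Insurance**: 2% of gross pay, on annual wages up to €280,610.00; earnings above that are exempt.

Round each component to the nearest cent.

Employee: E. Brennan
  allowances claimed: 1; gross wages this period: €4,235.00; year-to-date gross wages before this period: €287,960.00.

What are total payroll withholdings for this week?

€757.16

Income Tax: taxable = €4,235.00 − 1×€40.00 = €4,195.00
  €162.20 + 12.8% × (€4,195.00 − €2,700.00) = €162.20 + 12.8% × €1,495.00 = €353.56
Long-Term Care Levy: 1.42% × €4,235.00 = €60.14
Workforce Levy: 8.11% × €4,235.00 = €343.46
Social Insurance: YTD €287,960.00 ≥ cap €280,610.00 → €0.00
Total: €353.56 + €60.14 + €343.46 + €0.00 = €757.16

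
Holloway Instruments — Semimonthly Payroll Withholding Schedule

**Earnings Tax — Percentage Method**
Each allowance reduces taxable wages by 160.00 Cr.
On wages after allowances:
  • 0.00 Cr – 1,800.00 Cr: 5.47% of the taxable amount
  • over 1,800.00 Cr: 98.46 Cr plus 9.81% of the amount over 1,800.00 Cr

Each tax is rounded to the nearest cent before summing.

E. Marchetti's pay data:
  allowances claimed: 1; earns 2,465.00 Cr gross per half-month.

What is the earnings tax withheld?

Earnings Tax: taxable = 2,465.00 Cr − 1×160.00 Cr = 2,305.00 Cr
  98.46 Cr + 9.81% × (2,305.00 Cr − 1,800.00 Cr) = 98.46 Cr + 9.81% × 505.00 Cr = 148.00 Cr

148.00 Cr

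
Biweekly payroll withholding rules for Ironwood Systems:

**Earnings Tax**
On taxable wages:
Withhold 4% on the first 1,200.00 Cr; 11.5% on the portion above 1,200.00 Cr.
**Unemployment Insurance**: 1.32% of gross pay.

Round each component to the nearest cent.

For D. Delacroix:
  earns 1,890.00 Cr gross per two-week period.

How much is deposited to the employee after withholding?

1,737.70 Cr

Earnings Tax: taxable = 1,890.00 Cr
  48.00 Cr + 11.5% × (1,890.00 Cr − 1,200.00 Cr) = 48.00 Cr + 11.5% × 690.00 Cr = 127.35 Cr
Unemployment Insurance: 1.32% × 1,890.00 Cr = 24.95 Cr
Total withheld: 127.35 Cr + 24.95 Cr = 152.30 Cr
Net pay: 1,890.00 Cr − 152.30 Cr = 1,737.70 Cr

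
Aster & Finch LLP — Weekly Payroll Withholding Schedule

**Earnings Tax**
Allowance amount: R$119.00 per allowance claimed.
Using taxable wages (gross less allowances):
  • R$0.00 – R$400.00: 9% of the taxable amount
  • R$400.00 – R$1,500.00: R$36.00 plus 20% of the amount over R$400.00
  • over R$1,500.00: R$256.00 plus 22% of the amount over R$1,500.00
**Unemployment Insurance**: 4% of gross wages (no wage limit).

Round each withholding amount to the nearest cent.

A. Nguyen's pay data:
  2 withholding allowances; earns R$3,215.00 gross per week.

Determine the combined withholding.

Earnings Tax: taxable = R$3,215.00 − 2×R$119.00 = R$2,977.00
  R$256.00 + 22% × (R$2,977.00 − R$1,500.00) = R$256.00 + 22% × R$1,477.00 = R$580.94
Unemployment Insurance: 4% × R$3,215.00 = R$128.60
Total: R$580.94 + R$128.60 = R$709.54

R$709.54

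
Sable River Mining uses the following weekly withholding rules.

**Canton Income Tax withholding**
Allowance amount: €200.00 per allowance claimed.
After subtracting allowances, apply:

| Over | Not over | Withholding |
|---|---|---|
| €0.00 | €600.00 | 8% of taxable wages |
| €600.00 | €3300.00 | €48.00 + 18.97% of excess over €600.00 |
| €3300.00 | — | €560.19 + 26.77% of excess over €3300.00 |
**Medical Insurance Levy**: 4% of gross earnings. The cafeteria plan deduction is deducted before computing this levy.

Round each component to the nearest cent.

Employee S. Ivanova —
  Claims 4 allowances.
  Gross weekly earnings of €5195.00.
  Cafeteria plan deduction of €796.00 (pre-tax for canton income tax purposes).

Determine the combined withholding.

€816.19

Canton Income Tax: taxable = €5195.00 − €796.00 − 4×€200.00 = €3599.00
  €560.19 + 26.77% × (€3599.00 − €3300.00) = €560.19 + 26.77% × €299.00 = €640.23
Medical Insurance Levy: 4% × €4399.00 = €175.96
Total: €640.23 + €175.96 = €816.19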